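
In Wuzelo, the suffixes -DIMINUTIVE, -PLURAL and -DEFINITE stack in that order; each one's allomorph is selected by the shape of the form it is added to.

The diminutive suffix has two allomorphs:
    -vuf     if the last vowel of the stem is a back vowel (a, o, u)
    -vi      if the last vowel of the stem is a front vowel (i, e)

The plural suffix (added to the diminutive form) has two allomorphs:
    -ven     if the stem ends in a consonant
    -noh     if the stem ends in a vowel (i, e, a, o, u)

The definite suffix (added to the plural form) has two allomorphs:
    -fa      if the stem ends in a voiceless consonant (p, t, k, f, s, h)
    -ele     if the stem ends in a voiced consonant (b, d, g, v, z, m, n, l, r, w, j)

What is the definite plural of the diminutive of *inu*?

The last vowel of *inu* is /u/, which is a back vowel, so the diminutive suffix is -vuf, giving *inuvuf*.
The diminutive form *inuvuf* — final sound /f/ (a consonant) → -ven → *inuvufven*.
Since the final consonant of the plural form *inuvufven* is /n/ (voiced), it takes -ele, giving *inuvufvenele*.

inuvufvenele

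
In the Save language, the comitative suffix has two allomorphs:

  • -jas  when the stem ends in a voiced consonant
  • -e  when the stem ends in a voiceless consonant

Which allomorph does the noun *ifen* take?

-jas

Since the final consonant of *ifen* is /n/ (voiced), it takes -jas.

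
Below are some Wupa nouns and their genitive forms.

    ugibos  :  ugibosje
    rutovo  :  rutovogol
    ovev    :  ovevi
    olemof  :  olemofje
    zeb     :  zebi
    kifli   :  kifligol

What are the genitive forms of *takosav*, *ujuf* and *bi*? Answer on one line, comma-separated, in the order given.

The pattern is voicing of the final sound: -je when the stem ends in a voiceless consonant (*ugibos*, *olemof*); -i when the stem ends in a voiced consonant (*ovev*, *zeb*); -gol when the stem ends in a vowel (*rutovo*, *kifli*).
*takosav*: final sound = /v/, a voiced consonant → -i → *takosavi*.
*ujuf*: final sound = /f/, a voiceless consonant → -je → *ujufje*.
Since the final sound of *bi* is /i/ (a vowel), it takes -gol, giving *bigol*.

takosavi, ujufje, bigol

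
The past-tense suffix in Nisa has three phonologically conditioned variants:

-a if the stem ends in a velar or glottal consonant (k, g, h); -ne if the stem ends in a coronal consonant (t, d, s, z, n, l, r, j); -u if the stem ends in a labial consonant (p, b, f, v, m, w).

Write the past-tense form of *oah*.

The final consonant of *oah* is /h/, which is velar/glottal, so the suffix is -a, giving *oaha*.

oaha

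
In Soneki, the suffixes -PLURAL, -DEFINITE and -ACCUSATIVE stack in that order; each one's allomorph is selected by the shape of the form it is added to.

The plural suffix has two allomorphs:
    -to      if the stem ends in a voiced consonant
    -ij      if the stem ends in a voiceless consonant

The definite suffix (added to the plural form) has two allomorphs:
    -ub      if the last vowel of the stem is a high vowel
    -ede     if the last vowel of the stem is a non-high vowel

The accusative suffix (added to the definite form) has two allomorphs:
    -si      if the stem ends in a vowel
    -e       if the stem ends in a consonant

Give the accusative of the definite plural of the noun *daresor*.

daresortoedesi

Since the final consonant of *daresor* is /r/ (voiced), it takes -to, giving *daresorto*.
The plural form *daresorto* — last vowel /o/ (a non-high vowel) → -ede → *daresortoede*.
The definite form *daresortoede*: final sound = /e/, a vowel → -si → *daresortoedesi*.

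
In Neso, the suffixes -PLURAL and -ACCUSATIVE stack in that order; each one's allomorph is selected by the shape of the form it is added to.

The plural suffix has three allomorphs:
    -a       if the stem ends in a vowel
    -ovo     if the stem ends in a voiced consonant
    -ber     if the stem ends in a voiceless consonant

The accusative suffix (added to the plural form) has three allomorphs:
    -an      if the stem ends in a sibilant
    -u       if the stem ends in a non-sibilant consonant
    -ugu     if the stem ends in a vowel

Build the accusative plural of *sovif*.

sovifberu

*sovif*: final sound = /f/, a voiceless consonant → -ber → *sovifber*.
The plural form *sovifber* — final sound /r/ (a non-sibilant consonant) → -u → *sovifberu*.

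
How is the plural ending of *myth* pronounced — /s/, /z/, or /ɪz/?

The stem *myth* ends in a voiceless non-sibilant consonant.
The plural suffix surfaces as /ɪz/ after sibilants, /s/ after other voiceless consonants, and /z/ after other voiced sounds.
So the plural -s on *myth* is pronounced /s/.

/s/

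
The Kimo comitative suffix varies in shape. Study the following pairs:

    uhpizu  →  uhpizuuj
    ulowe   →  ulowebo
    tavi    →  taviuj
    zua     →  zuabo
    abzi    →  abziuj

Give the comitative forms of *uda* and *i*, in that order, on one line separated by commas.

Looking at the last vowel of each stem: -uj when the last vowel of the stem is a high vowel (*uhpizu*, *tavi*, *abzi*); -bo when the last vowel of the stem is a non-high vowel (*ulowe*, *zua*).
Since the last vowel of *uda* is /a/ (a non-high vowel), it takes -bo, giving *udabo*.
The last vowel of *i* is /i/, which is a high vowel, so the suffix is -uj, giving *iuj*.

udabo, iuj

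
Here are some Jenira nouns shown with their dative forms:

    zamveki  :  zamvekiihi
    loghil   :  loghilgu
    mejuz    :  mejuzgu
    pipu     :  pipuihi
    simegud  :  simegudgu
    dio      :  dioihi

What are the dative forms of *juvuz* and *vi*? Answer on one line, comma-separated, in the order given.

Looking at the final sound of each stem: -gu when the stem ends in a consonant (*loghil*, *mejuz*, *simegud*); -ihi when the stem ends in a vowel (*zamveki*, *pipu*, *dio*).
The final sound of *juvuz* is /z/, which is a consonant, so the suffix is -gu, giving *juvuzgu*.
Since the final sound of *vi* is /i/ (a vowel), it takes -ihi, giving *viihi*.

juvuzgu, viihi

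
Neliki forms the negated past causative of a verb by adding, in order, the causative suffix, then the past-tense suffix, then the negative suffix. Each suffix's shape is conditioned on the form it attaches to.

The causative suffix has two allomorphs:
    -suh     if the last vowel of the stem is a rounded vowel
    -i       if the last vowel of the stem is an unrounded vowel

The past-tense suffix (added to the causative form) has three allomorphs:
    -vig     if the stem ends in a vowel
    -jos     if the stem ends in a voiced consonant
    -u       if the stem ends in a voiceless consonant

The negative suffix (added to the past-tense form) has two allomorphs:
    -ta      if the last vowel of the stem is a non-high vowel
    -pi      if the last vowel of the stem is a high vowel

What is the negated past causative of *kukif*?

kukifivigpi

*kukif* — last vowel /i/ (an unrounded vowel) → -i → *kukifi*.
The final sound of the causative form *kukifi* is /i/, which is a vowel, so the past-tense suffix is -vig, giving *kukifivig*.
Since the last vowel of the past-tense form *kukifivig* is /i/ (a high vowel), it takes -pi, giving *kukifivigpi*.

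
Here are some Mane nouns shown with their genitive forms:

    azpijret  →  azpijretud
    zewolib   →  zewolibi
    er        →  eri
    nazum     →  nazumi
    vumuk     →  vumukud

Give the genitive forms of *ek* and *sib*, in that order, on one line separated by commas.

The suffix is conditioned by the final consonant: -ud when the stem ends in a voiceless consonant (*azpijret*, *vumuk*); -i when the stem ends in a voiced consonant (*zewolib*, *er*, *nazum*).
*ek* — final consonant /k/ (voiceless) → -ud → *ekud*.
*sib*: final consonant = /b/, voiced → -i → *sibi*.

ekud, sibi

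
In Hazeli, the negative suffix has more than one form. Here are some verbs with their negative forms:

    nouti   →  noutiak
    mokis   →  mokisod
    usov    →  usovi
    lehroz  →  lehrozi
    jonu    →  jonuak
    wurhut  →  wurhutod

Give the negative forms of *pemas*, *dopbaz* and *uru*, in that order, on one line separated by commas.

pemasod, dopbazi, uruak

Looking at the final sound of each stem: -od when the stem ends in a voiceless consonant (*mokis*, *wurhut*); -i when the stem ends in a voiced consonant (*usov*, *lehroz*); -ak when the stem ends in a vowel (*nouti*, *jonu*).
*pemas*: final sound = /s/, a voiceless consonant → -od → *pemasod*.
The final sound of *dopbaz* is /z/, which is a voiced consonant, so the suffix is -i, giving *dopbazi*.
*uru*: final sound = /u/, a vowel → -ak → *uruak*.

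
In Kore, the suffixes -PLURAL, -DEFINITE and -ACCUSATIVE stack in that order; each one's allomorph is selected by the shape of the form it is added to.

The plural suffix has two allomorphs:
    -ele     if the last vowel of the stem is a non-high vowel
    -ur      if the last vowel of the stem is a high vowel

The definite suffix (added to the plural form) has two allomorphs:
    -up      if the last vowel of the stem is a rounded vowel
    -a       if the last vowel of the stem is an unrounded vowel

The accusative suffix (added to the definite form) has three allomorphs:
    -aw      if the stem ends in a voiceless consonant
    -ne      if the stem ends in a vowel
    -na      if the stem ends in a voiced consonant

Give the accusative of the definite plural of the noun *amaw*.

*amaw* — last vowel /a/ (a non-high vowel) → -ele → *amawele*.
The last vowel of the plural form *amawele* is /e/, which is an unrounded vowel, so the definite suffix is -a, giving *amawelea*.
The definite form *amawelea*: final sound = /a/, a vowel → -ne → *amaweleane*.

amaweleane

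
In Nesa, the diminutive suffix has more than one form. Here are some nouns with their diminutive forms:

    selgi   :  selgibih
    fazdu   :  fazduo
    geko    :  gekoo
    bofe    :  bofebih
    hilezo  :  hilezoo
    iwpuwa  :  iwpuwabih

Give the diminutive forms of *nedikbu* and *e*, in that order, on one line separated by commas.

The pattern is rounding harmony: -o when the last vowel of the stem is a rounded vowel (*fazdu*, *geko*, *hilezo*); -bih when the last vowel of the stem is an unrounded vowel (*selgi*, *bofe*, *iwpuwa*).
*nedikbu*: last vowel = /u/, a rounded vowel → -o → *nedikbuo*.
Since the last vowel of *e* is /e/ (an unrounded vowel), it takes -bih, giving *ebih*.

nedikbuo, ebih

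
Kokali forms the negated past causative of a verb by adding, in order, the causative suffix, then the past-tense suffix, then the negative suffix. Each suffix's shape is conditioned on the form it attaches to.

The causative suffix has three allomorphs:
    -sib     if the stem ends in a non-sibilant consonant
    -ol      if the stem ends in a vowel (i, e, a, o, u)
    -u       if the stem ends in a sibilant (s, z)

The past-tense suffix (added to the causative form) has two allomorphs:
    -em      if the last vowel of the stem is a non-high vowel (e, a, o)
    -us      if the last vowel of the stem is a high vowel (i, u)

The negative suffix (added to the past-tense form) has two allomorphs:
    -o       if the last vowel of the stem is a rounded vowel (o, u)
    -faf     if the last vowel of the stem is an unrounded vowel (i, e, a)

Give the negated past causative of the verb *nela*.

nelaolemfaf

Since the final sound of *nela* is /a/ (a vowel), it takes -ol, giving *nelaol*.
The causative form *nelaol* — last vowel /o/ (a non-high vowel) → -em → *nelaolem*.
The past-tense form *nelaolem* — last vowel /e/ (an unrounded vowel) → -faf → *nelaolemfaf*.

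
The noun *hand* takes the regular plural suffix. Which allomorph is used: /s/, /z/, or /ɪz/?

/z/

The stem *hand* ends in a voiced non-sibilant sound.
The plural suffix surfaces as /ɪz/ after sibilants, /s/ after other voiceless consonants, and /z/ after other voiced sounds.
So the plural -s on *hand* is pronounced /z/.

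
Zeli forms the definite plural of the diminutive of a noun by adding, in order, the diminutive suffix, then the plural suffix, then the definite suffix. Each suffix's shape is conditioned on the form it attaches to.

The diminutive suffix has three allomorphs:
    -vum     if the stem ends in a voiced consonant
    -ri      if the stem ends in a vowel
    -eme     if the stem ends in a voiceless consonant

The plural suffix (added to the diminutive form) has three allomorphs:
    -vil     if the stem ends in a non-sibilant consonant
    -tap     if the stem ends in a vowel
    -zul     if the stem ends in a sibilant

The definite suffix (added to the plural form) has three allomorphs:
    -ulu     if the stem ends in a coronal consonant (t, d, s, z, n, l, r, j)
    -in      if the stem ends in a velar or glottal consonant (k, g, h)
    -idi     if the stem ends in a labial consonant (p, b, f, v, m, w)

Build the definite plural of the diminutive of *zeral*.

*zeral* — final sound /l/ (a voiced consonant) → -vum → *zeralvum*.
The final sound of the diminutive form *zeralvum* is /m/, which is a non-sibilant consonant, so the plural suffix is -vil, giving *zeralvumvil*.
The plural form *zeralvumvil* — final consonant /l/ (coronal) → -ulu → *zeralvumvilulu*.

zeralvumvilulu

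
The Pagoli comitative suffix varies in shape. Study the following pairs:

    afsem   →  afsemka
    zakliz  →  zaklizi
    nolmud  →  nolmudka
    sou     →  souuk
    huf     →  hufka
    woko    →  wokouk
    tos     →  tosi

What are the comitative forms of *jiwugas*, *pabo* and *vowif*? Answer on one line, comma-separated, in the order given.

The pattern is sibilance of the final sound: -i when the stem ends in a sibilant (*zakliz*, *tos*); -ka when the stem ends in a non-sibilant consonant (*afsem*, *nolmud*, *huf*); -uk when the stem ends in a vowel (*sou*, *woko*).
*jiwugas*: final sound = /s/, a sibilant → -i → *jiwugasi*.
*pabo*: final sound = /o/, a vowel → -uk → *pabouk*.
Since the final sound of *vowif* is /f/ (a non-sibilant consonant), it takes -ka, giving *vowifka*.

jiwugasi, pabouk, vowifka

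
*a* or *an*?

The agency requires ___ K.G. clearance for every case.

The indefinite article is chosen by the initial *sound* of the following word, not its spelling.
The initialism *K.G.* is read letter by letter; the first letter, K, is pronounced /keɪ/, which begins with a consonant sound.
So the article is *a*: The agency requires a K.G. clearance for every case.

a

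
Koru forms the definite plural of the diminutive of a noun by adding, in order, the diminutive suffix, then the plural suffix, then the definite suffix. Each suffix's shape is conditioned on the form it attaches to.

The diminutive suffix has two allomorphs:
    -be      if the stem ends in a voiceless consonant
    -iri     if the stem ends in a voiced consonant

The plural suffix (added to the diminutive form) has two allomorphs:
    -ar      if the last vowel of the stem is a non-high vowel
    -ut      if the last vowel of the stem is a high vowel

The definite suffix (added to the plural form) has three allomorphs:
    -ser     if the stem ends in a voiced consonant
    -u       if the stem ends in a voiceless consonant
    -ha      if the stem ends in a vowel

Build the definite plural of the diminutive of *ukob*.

The final consonant of *ukob* is /b/, which is voiced, so the diminutive suffix is -iri, giving *ukobiri*.
The diminutive form *ukobiri*: last vowel = /i/, a high vowel → -ut → *ukobiriut*.
Since the final sound of the plural form *ukobiriut* is /t/ (a voiceless consonant), it takes -u, giving *ukobiriutu*.

ukobiriutu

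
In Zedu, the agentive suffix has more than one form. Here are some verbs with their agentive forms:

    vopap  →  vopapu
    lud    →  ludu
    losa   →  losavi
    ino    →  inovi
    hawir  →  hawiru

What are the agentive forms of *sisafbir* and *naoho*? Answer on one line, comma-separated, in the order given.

sisafbiru, naohovi

Looking at the final sound of each stem: -u when the stem ends in a consonant (*vopap*, *lud*, *hawir*); -vi when the stem ends in a vowel (*losa*, *ino*).
The final sound of *sisafbir* is /r/, which is a consonant, so the suffix is -u, giving *sisafbiru*.
Since the final sound of *naoho* is /o/ (a vowel), it takes -vi, giving *naohovi*.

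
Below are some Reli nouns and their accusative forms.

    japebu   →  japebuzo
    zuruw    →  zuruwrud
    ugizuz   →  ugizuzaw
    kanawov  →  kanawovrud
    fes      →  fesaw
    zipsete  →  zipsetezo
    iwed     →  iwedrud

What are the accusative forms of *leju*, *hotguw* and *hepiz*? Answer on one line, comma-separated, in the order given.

lejuzo, hotguwrud, hepizaw

The pattern is sibilance of the final sound: -aw when the stem ends in a sibilant (*ugizuz*, *fes*); -rud when the stem ends in a non-sibilant consonant (*zuruw*, *kanawov*, *iwed*); -zo when the stem ends in a vowel (*japebu*, *zipsete*).
*leju*: final sound = /u/, a vowel → -zo → *lejuzo*.
*hotguw* — final sound /w/ (a non-sibilant consonant) → -rud → *hotguwrud*.
Since the final sound of *hepiz* is /z/ (a sibilant), it takes -aw, giving *hepizaw*.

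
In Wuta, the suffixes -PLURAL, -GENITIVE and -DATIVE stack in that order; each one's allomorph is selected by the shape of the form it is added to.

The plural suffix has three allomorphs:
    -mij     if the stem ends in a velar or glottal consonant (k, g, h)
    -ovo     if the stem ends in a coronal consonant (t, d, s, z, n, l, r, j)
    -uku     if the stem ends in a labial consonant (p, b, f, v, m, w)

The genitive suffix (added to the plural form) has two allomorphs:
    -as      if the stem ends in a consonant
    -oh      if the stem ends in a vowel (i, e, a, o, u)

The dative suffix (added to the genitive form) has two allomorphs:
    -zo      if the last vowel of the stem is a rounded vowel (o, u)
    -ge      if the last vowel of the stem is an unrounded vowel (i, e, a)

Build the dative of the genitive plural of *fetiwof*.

fetiwofukuohzo

*fetiwof*: final consonant = /f/, labial → -uku → *fetiwofuku*.
The plural form *fetiwofuku* — final sound /u/ (a vowel) → -oh → *fetiwofukuoh*.
The genitive form *fetiwofukuoh* — last vowel /o/ (a rounded vowel) → -zo → *fetiwofukuohzo*.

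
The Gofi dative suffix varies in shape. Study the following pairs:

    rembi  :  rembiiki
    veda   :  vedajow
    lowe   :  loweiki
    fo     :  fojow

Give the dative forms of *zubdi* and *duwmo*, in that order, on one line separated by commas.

zubdiiki, duwmojow

The alternation tracks the last vowel of the stem — -iki when the last vowel of the stem is a front vowel (*rembi*, *lowe*); -jow when the last vowel of the stem is a back vowel (*veda*, *fo*).
The last vowel of *zubdi* is /i/, which is a front vowel, so the suffix is -iki, giving *zubdiiki*.
*duwmo*: last vowel = /o/, a back vowel → -jow → *duwmojow*.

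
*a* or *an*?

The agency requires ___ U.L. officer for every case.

The indefinite article is chosen by the initial *sound* of the following word, not its spelling.
The initialism *U.L.* is read letter by letter; the first letter, U, is pronounced /juː/, which begins with a consonant sound.
So the article is *a*: The agency requires a U.L. officer for every case.

a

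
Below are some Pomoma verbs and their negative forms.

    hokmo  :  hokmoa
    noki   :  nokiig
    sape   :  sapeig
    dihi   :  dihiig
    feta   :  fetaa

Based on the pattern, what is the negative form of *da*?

Looking at the last vowel of each stem: -ig when the last vowel of the stem is a front vowel (*noki*, *sape*, *dihi*); -a when the last vowel of the stem is a back vowel (*hokmo*, *feta*).
Since the last vowel of *da* is /a/ (a back vowel), it takes -a, giving *daa*.

daa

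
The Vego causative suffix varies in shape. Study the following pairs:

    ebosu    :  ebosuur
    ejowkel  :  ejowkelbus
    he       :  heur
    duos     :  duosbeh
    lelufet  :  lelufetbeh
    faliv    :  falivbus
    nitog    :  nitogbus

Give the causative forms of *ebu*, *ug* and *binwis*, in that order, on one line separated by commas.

ebuur, ugbus, binwisbeh

The pattern is voicing of the final sound: -beh when the stem ends in a voiceless consonant (*duos*, *lelufet*); -bus when the stem ends in a voiced consonant (*ejowkel*, *faliv*, *nitog*); -ur when the stem ends in a vowel (*ebosu*, *he*).
*ebu* — final sound /u/ (a vowel) → -ur → *ebuur*.
Since the final sound of *ug* is /g/ (a voiced consonant), it takes -bus, giving *ugbus*.
*binwis* — final sound /s/ (a voiceless consonant) → -beh → *binwisbeh*.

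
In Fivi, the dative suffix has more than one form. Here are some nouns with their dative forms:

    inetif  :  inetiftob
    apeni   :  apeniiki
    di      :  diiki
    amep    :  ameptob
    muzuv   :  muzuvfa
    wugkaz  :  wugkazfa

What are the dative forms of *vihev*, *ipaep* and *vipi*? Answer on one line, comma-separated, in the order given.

vihevfa, ipaeptob, vipiiki

Looking at the final sound of each stem: -tob when the stem ends in a voiceless consonant (*inetif*, *amep*); -fa when the stem ends in a voiced consonant (*muzuv*, *wugkaz*); -iki when the stem ends in a vowel (*apeni*, *di*).
*vihev*: final sound = /v/, a voiced consonant → -fa → *vihevfa*.
*ipaep* — final sound /p/ (a voiceless consonant) → -tob → *ipaeptob*.
*vipi*: final sound = /i/, a vowel → -iki → *vipiiki*.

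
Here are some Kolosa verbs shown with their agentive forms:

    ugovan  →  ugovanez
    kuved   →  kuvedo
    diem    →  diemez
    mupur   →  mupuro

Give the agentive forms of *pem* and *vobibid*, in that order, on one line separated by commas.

Looking at the final consonant of each stem: -ez when the stem ends in a nasal (*ugovan*, *diem*); -o when the stem ends in a non-nasal consonant (*kuved*, *mupur*).
The final consonant of *pem* is /m/, which is a nasal, so the suffix is -ez, giving *pemez*.
The final consonant of *vobibid* is /d/, which is non-nasal, so the suffix is -o, giving *vobibido*.

pemez, vobibido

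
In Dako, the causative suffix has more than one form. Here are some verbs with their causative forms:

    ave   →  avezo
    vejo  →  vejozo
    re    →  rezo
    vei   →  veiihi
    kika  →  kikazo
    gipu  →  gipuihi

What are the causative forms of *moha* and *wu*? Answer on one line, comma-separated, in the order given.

mohazo, wuihi

Looking at the last vowel of each stem: -ihi when the last vowel of the stem is a high vowel (*vei*, *gipu*); -zo when the last vowel of the stem is a non-high vowel (*ave*, *vejo*, *re*, *kika*).
Since the last vowel of *moha* is /a/ (a non-high vowel), it takes -zo, giving *mohazo*.
The last vowel of *wu* is /u/, which is a high vowel, so the suffix is -ihi, giving *wuihi*.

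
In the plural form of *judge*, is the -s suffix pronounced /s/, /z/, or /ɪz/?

/ɪz/

The stem *judge* ends in a sibilant (/s, z, ʃ, ʒ, tʃ, dʒ/).
The plural suffix surfaces as /ɪz/ after sibilants, /s/ after other voiceless consonants, and /z/ after other voiced sounds.
So the plural -s on *judge* is pronounced /ɪz/.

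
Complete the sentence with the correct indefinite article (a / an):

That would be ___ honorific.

an

The indefinite article is chosen by the initial *sound* of the following word, not its spelling.
*honorific* begins with the sound /ɒ/ (silent h) — a vowel sound.
So the article is *an*: That would be an honorific.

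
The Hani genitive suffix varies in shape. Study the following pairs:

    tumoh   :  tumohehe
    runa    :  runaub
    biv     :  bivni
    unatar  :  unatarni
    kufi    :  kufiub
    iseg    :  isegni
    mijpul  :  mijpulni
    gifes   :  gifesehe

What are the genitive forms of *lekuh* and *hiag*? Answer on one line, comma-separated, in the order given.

The pattern is voicing of the final sound: -ehe when the stem ends in a voiceless consonant (*tumoh*, *gifes*); -ni when the stem ends in a voiced consonant (*biv*, *unatar*, *iseg*, *mijpul*); -ub when the stem ends in a vowel (*runa*, *kufi*).
*lekuh* — final sound /h/ (a voiceless consonant) → -ehe → *lekuhehe*.
Since the final sound of *hiag* is /g/ (a voiced consonant), it takes -ni, giving *hiagni*.

lekuhehe, hiagni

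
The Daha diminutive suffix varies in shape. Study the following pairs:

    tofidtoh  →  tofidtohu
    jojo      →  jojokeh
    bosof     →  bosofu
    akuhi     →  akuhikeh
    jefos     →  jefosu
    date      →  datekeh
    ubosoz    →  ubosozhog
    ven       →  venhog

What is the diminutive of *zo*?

zokeh

Looking at the final sound of each stem: -u when the stem ends in a voiceless consonant (*tofidtoh*, *bosof*, *jefos*); -hog when the stem ends in a voiced consonant (*ubosoz*, *ven*); -keh when the stem ends in a vowel (*jojo*, *akuhi*, *date*).
*zo* — final sound /o/ (a vowel) → -keh → *zokeh*.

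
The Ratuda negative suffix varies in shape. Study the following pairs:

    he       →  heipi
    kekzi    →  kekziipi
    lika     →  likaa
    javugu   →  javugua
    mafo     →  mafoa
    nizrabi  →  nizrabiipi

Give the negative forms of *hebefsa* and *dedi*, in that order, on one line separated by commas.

Looking at the last vowel of each stem: -ipi when the last vowel of the stem is a front vowel (*he*, *kekzi*, *nizrabi*); -a when the last vowel of the stem is a back vowel (*lika*, *javugu*, *mafo*).
*hebefsa* — last vowel /a/ (a back vowel) → -a → *hebefsaa*.
The last vowel of *dedi* is /i/, which is a front vowel, so the suffix is -ipi, giving *dediipi*.

hebefsaa, dediipi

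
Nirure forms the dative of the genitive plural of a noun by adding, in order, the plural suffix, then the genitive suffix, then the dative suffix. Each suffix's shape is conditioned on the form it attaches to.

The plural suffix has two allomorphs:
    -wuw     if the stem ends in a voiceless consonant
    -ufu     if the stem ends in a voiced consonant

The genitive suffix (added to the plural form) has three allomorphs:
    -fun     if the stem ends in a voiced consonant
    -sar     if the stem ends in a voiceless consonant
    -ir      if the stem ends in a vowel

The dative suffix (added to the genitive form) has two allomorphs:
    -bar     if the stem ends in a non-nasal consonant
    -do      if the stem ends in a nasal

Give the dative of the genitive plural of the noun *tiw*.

tiwufuirbar

Since the final consonant of *tiw* is /w/ (voiced), it takes -ufu, giving *tiwufu*.
The plural form *tiwufu* — final sound /u/ (a vowel) → -ir → *tiwufuir*.
The genitive form *tiwufuir*: final consonant = /r/, non-nasal → -bar → *tiwufuirbar*.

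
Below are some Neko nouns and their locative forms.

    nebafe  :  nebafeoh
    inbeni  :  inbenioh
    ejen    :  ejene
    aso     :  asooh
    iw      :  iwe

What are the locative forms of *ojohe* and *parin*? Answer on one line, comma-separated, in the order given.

ojoheoh, parine

The pattern is consonant vs. vowel: -e when the stem ends in a consonant (*ejen*, *iw*); -oh when the stem ends in a vowel (*nebafe*, *inbeni*, *aso*).
*ojohe*: final sound = /e/, a vowel → -oh → *ojoheoh*.
*parin*: final sound = /n/, a consonant → -e → *parine*.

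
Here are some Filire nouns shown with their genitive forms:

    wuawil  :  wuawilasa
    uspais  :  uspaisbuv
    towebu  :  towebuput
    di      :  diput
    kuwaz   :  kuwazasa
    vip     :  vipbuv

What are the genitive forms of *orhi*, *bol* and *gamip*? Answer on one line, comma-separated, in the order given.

Looking at the final sound of each stem: -buv when the stem ends in a voiceless consonant (*uspais*, *vip*); -asa when the stem ends in a voiced consonant (*wuawil*, *kuwaz*); -put when the stem ends in a vowel (*towebu*, *di*).
The final sound of *orhi* is /i/, which is a vowel, so the suffix is -put, giving *orhiput*.
The final sound of *bol* is /l/, which is a voiced consonant, so the suffix is -asa, giving *bolasa*.
Since the final sound of *gamip* is /p/ (a voiceless consonant), it takes -buv, giving *gamipbuv*.

orhiput, bolasa, gamipbuv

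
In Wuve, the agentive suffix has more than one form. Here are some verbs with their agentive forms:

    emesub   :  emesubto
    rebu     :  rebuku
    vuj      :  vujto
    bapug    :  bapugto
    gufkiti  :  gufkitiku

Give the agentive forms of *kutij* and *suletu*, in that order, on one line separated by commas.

Looking at the final sound of each stem: -to when the stem ends in a consonant (*emesub*, *vuj*, *bapug*); -ku when the stem ends in a vowel (*rebu*, *gufkiti*).
Since the final sound of *kutij* is /j/ (a consonant), it takes -to, giving *kutijto*.
*suletu* — final sound /u/ (a vowel) → -ku → *suletuku*.

kutijto, suletuku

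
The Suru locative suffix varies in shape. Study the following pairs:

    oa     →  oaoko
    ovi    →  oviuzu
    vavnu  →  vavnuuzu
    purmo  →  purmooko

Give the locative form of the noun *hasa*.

The pattern is height harmony: -uzu when the last vowel of the stem is a high vowel (*ovi*, *vavnu*); -oko when the last vowel of the stem is a non-high vowel (*oa*, *purmo*).
*hasa*: last vowel = /a/, a non-high vowel → -oko → *hasaoko*.

hasaoko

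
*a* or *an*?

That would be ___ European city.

The indefinite article is chosen by the initial *sound* of the following word, not its spelling.
*European* begins with the sound /jʊ/ (eu pronounced /jʊ/) — a consonant sound.
So the article is *a*: That would be a European city.

a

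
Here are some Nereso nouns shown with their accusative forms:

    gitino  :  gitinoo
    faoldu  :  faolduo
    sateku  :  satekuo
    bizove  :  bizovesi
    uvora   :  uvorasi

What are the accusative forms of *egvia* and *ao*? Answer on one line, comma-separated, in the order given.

The pattern is rounding harmony: -o when the last vowel of the stem is a rounded vowel (*gitino*, *faoldu*, *sateku*); -si when the last vowel of the stem is an unrounded vowel (*bizove*, *uvora*).
*egvia* — last vowel /a/ (an unrounded vowel) → -si → *egviasi*.
Since the last vowel of *ao* is /o/ (a rounded vowel), it takes -o, giving *aoo*.

egviasi, aoo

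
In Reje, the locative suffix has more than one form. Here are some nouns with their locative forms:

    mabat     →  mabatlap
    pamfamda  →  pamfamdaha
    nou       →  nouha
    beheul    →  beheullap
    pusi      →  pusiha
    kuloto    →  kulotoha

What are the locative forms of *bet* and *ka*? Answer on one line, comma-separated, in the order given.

The alternation tracks the final sound of the stem — -lap when the stem ends in a consonant (*mabat*, *beheul*); -ha when the stem ends in a vowel (*pamfamda*, *nou*, *pusi*, *kuloto*).
*bet*: final sound = /t/, a consonant → -lap → *betlap*.
The final sound of *ka* is /a/, which is a vowel, so the suffix is -ha, giving *kaha*.

betlap, kaha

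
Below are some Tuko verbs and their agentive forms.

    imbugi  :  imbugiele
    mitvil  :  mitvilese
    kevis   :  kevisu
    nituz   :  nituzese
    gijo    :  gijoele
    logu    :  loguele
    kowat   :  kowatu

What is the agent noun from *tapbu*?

tapbuele

The alternation tracks the final sound of the stem — -u when the stem ends in a voiceless consonant (*kevis*, *kowat*); -ese when the stem ends in a voiced consonant (*mitvil*, *nituz*); -ele when the stem ends in a vowel (*imbugi*, *gijo*, *logu*).
*tapbu* — final sound /u/ (a vowel) → -ele → *tapbuele*.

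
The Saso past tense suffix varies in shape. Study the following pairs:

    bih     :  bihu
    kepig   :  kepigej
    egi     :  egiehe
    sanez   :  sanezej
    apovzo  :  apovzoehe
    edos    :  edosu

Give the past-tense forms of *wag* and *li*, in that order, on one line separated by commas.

Looking at the final sound of each stem: -u when the stem ends in a voiceless consonant (*bih*, *edos*); -ej when the stem ends in a voiced consonant (*kepig*, *sanez*); -ehe when the stem ends in a vowel (*egi*, *apovzo*).
Since the final sound of *wag* is /g/ (a voiced consonant), it takes -ej, giving *wagej*.
*li*: final sound = /i/, a vowel → -ehe → *liehe*.

wagej, liehe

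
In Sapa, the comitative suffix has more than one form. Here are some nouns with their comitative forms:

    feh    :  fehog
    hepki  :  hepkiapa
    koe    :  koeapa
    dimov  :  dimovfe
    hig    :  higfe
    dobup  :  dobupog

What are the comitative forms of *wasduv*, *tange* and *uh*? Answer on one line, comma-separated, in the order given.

wasduvfe, tangeapa, uhog

The alternation tracks the final sound of the stem — -og when the stem ends in a voiceless consonant (*feh*, *dobup*); -fe when the stem ends in a voiced consonant (*dimov*, *hig*); -apa when the stem ends in a vowel (*hepki*, *koe*).
*wasduv*: final sound = /v/, a voiced consonant → -fe → *wasduvfe*.
The final sound of *tange* is /e/, which is a vowel, so the suffix is -apa, giving *tangeapa*.
*uh* — final sound /h/ (a voiceless consonant) → -og → *uhog*.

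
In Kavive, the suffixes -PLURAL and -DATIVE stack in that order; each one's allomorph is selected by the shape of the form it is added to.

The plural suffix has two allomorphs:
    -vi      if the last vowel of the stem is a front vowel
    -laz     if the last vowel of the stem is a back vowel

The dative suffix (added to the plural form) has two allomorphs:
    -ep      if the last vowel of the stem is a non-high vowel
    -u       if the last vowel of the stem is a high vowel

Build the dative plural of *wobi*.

Since the last vowel of *wobi* is /i/ (a front vowel), it takes -vi, giving *wobivi*.
The plural form *wobivi*: last vowel = /i/, a high vowel → -u → *wobiviu*.

wobiviu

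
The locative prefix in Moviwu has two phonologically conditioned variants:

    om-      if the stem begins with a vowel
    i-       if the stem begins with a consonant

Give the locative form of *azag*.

Since the first sound of *azag* is /a/ (a vowel), it takes om-, giving *omazag*.

omazag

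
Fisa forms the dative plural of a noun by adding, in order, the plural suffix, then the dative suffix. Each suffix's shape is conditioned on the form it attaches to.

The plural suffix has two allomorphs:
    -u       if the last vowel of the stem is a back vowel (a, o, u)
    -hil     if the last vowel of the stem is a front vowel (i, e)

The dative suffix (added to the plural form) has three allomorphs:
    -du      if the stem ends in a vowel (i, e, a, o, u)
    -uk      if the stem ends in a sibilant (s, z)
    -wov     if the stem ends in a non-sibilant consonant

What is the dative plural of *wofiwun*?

wofiwunudu

*wofiwun*: last vowel = /u/, a back vowel → -u → *wofiwunu*.
Since the final sound of the plural form *wofiwunu* is /u/ (a vowel), it takes -du, giving *wofiwunudu*.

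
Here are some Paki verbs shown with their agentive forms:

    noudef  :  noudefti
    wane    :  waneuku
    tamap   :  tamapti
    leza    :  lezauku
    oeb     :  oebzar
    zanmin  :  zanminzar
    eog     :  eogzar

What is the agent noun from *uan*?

The alternation tracks the final sound of the stem — -ti when the stem ends in a voiceless consonant (*noudef*, *tamap*); -zar when the stem ends in a voiced consonant (*oeb*, *zanmin*, *eog*); -uku when the stem ends in a vowel (*wane*, *leza*).
*uan*: final sound = /n/, a voiced consonant → -zar → *uanzar*.

uanzar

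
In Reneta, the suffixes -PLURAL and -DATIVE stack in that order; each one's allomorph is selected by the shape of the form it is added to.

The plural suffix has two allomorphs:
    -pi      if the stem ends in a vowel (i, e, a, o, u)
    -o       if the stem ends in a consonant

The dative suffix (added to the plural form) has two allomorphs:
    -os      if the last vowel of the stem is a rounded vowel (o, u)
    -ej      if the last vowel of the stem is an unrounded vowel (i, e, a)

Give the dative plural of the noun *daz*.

dazoos

The final sound of *daz* is /z/, which is a consonant, so the plural suffix is -o, giving *dazo*.
Since the last vowel of the plural form *dazo* is /o/ (a rounded vowel), it takes -os, giving *dazoos*.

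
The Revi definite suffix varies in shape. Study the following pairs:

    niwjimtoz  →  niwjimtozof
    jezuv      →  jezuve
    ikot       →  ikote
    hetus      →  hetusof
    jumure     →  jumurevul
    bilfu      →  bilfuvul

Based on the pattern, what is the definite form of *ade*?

Looking at the final sound of each stem: -of when the stem ends in a sibilant (*niwjimtoz*, *hetus*); -e when the stem ends in a non-sibilant consonant (*jezuv*, *ikot*); -vul when the stem ends in a vowel (*jumure*, *bilfu*).
Since the final sound of *ade* is /e/ (a vowel), it takes -vul, giving *adevul*.

adevul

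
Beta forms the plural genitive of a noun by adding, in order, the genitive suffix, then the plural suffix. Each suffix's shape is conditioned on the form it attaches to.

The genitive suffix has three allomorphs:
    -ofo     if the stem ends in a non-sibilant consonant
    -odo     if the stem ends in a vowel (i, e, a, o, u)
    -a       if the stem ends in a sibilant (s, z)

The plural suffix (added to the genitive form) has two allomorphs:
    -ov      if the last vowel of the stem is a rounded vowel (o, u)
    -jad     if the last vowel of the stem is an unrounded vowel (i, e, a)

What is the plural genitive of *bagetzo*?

Since the final sound of *bagetzo* is /o/ (a vowel), it takes -odo, giving *bagetzoodo*.
Since the last vowel of the genitive form *bagetzoodo* is /o/ (a rounded vowel), it takes -ov, giving *bagetzoodoov*.

bagetzoodoov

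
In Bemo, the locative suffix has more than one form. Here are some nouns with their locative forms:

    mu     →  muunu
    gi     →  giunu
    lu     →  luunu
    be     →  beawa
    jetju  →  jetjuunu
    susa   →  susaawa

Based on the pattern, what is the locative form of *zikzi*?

The suffix is conditioned by the last vowel: -unu when the last vowel of the stem is a high vowel (*mu*, *gi*, *lu*, *jetju*); -awa when the last vowel of the stem is a non-high vowel (*be*, *susa*).
*zikzi* — last vowel /i/ (a high vowel) → -unu → *zikziunu*.

zikziunu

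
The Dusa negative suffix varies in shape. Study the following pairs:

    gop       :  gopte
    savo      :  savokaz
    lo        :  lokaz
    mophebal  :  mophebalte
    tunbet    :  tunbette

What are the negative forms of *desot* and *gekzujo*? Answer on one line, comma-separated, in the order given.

The suffix is conditioned by the final sound: -te when the stem ends in a consonant (*gop*, *mophebal*, *tunbet*); -kaz when the stem ends in a vowel (*savo*, *lo*).
*desot* — final sound /t/ (a consonant) → -te → *desotte*.
The final sound of *gekzujo* is /o/, which is a vowel, so the suffix is -kaz, giving *gekzujokaz*.

desotte, gekzujokaz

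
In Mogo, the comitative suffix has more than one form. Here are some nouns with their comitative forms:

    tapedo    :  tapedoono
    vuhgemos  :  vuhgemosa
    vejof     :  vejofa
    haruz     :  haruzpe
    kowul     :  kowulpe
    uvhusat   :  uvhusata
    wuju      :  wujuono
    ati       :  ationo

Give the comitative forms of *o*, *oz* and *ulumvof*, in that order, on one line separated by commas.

The suffix is conditioned by the final sound: -a when the stem ends in a voiceless consonant (*vuhgemos*, *vejof*, *uvhusat*); -pe when the stem ends in a voiced consonant (*haruz*, *kowul*); -ono when the stem ends in a vowel (*tapedo*, *wuju*, *ati*).
Since the final sound of *o* is /o/ (a vowel), it takes -ono, giving *oono*.
*oz*: final sound = /z/, a voiced consonant → -pe → *ozpe*.
Since the final sound of *ulumvof* is /f/ (a voiceless consonant), it takes -a, giving *ulumvofa*.

oono, ozpe, ulumvofa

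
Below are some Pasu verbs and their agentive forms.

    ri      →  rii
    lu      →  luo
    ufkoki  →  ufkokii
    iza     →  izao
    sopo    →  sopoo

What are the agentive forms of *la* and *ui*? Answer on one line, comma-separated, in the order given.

The alternation tracks the last vowel of the stem — -i when the last vowel of the stem is a front vowel (*ri*, *ufkoki*); -o when the last vowel of the stem is a back vowel (*lu*, *iza*, *sopo*).
Since the last vowel of *la* is /a/ (a back vowel), it takes -o, giving *lao*.
*ui* — last vowel /i/ (a front vowel) → -i → *uii*.

lao, uii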